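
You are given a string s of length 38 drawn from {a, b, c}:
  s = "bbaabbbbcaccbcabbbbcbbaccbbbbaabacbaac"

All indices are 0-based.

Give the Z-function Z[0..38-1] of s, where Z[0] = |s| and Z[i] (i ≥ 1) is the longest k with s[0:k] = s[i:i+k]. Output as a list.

Z[0]=38
i=1: outside box; Z[1]=1 scan→box=[1,2)
i=2: outside box; Z[2]=0
i=3: outside box; Z[3]=0
i=4: outside box; Z[4]=2 scan→box=[4,6)
i=5: min(r-i=1, Z[1]=1)=1; Z[5]=2 scan→box=[5,7)
i=6: min(r-i=1, Z[1]=1)=1; Z[6]=2 scan→box=[6,8)
i=7: min(r-i=1, Z[1]=1)=1; Z[7]=1
i=8: outside box; Z[8]=0
i=9: outside box; Z[9]=0
i=10: outside box; Z[10]=0
i=11: outside box; Z[11]=0
i=12: outside box; Z[12]=1 scan→box=[12,13)
i=13: outside box; Z[13]=0
i=14: outside box; Z[14]=0
i=15: outside box; Z[15]=2 scan→box=[15,17)
i=16: min(r-i=1, Z[1]=1)=1; Z[16]=2 scan→box=[16,18)
i=17: min(r-i=1, Z[1]=1)=1; Z[17]=2 scan→box=[17,19)
i=18: min(r-i=1, Z[1]=1)=1; Z[18]=1
i=19: outside box; Z[19]=0
i=20: outside box; Z[20]=3 scan→box=[20,23)
i=21: min(r-i=2, Z[1]=1)=1; Z[21]=1
i=22: min(r-i=1, Z[2]=0)=0; Z[22]=0
i=23: outside box; Z[23]=0
i=24: outside box; Z[24]=0
i=25: outside box; Z[25]=2 scan→box=[25,27)
i=26: min(r-i=1, Z[1]=1)=1; Z[26]=2 scan→box=[26,28)
i=27: min(r-i=1, Z[1]=1)=1; Z[27]=5 scan→box=[27,32)
i=28: min(r-i=4, Z[1]=1)=1; Z[28]=1
i=29: min(r-i=3, Z[2]=0)=0; Z[29]=0
i=30: min(r-i=2, Z[3]=0)=0; Z[30]=0
i=31: min(r-i=1, Z[4]=2)=1; Z[31]=1
i=32: outside box; Z[32]=0
i=33: outside box; Z[33]=0
i=34: outside box; Z[34]=1 scan→box=[34,35)
i=35: outside box; Z[35]=0
i=36: outside box; Z[36]=0
i=37: outside box; Z[37]=0

[38, 1, 0, 0, 2, 2, 2, 1, 0, 0, 0, 0, 1, 0, 0, 2, 2, 2, 1, 0, 3, 1, 0, 0, 0, 2, 2, 5, 1, 0, 0, 1, 0, 0, 1, 0, 0, 0]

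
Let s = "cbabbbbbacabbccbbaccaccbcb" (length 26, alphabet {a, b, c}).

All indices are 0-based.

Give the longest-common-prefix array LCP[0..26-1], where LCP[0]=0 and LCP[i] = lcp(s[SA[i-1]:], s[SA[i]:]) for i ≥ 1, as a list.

[0, 3, 1, 2, 3, 0, 1, 2, 3, 1, 4, 2, 3, 4, 2, 1, 2, 0, 2, 1, 2, 2, 2, 1, 2, 3]

rank→(start, suffix):
  0 → (2, 'abbbbbacabbccbbaccaccbcb')
  1 → (10, 'abbccbbaccaccbcb')
  2 → (8, 'acabbccbbaccaccbcb')
  3 → (17, 'accaccbcb')
  4 → (20, 'accbcb')
  5 → (25, 'b')
  6 → (1, 'babbbbbacabbccbbaccaccbcb')
  7 → (7, 'bacabbccbbaccaccbcb')
  8 → (16, 'baccaccbcb')
  9 → (6, 'bbacabbccbbaccaccbcb')
  10 → (15, 'bbaccaccbcb')
  11 → (5, 'bbbacabbccbbaccaccbcb')
  12 → (4, 'bbbbacabbccbbaccaccbcb')
  13 → (3, 'bbbbbacabbccbbaccaccbcb')
  14 → (11, 'bbccbbaccaccbcb')
  15 → (23, 'bcb')
  16 → (12, 'bccbbaccaccbcb')
  17 → (9, 'cabbccbbaccaccbcb')
  18 → (19, 'caccbcb')
  19 → (24, 'cb')
  20 → (0, 'cbabbbbbacabbccbbaccaccbcb')
  21 → (14, 'cbbaccaccbcb')
  22 → (22, 'cbcb')
  23 → (18, 'ccaccbcb')
  24 → (13, 'ccbbaccaccbcb')
  25 → (21, 'ccbcb')

SA = [2, 10, 8, 17, 20, 25, 1, 7, 16, 6, 15, 5, 4, 3, 11, 23, 12, 9, 19, 24, 0, 14, 22, 18, 13, 21]
i: (SA[i-1],SA[i]) lcp shared
  1: (2,10) 3 'abb'
  2: (10,8) 1 'a'
  3: (8,17) 2 'ac'
  4: (17,20) 3 'acc'
  5: (20,25) 0 ''
  6: (25,1) 1 'b'
  7: (1,7) 2 'ba'
  8: (7,16) 3 'bac'
  9: (16,6) 1 'b'
  10: (6,15) 4 'bbac'
  11: (15,5) 2 'bb'
  12: (5,4) 3 'bbb'
  13: (4,3) 4 'bbbb'
  14: (3,11) 2 'bb'
  15: (11,23) 1 'b'
  16: (23,12) 2 'bc'
  17: (12,9) 0 ''
  18: (9,19) 2 'ca'
  19: (19,24) 1 'c'
  20: (24,0) 2 'cb'
  21: (0,14) 2 'cb'
  22: (14,22) 2 'cb'
  23: (22,18) 1 'c'
  24: (18,13) 2 'cc'
  25: (13,21) 3 'ccb'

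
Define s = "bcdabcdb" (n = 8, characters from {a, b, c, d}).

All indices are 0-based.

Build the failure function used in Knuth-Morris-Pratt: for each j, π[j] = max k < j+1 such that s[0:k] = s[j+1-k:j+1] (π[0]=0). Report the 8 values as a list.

π[0] = 0
j=1 s[j]='c': π[1]=0 (border '')
j=2 s[j]='d': π[2]=0 (border '')
j=3 s[j]='a': π[3]=0 (border '')
j=4 s[j]='b': π[4]=1 (border 'b')
j=5 s[j]='c': π[5]=2 (border 'bc')
j=6 s[j]='d': π[6]=3 (border 'bcd')
j=7 s[j]='b': k: 3→0; π[7]=1 (border 'b')

[0, 0, 0, 0, 1, 2, 3, 1]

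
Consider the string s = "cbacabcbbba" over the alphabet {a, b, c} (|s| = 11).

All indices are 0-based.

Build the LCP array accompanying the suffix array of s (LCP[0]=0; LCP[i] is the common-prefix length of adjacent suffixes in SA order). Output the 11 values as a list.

rank→(start, suffix):
  0 → (10, 'a')
  1 → (4, 'abcbbba')
  2 → (2, 'acabcbbba')
  3 → (9, 'ba')
  4 → (1, 'bacabcbbba')
  5 → (8, 'bba')
  6 → (7, 'bbba')
  7 → (5, 'bcbbba')
  8 → (3, 'cabcbbba')
  9 → (0, 'cbacabcbbba')
  10 → (6, 'cbbba')

SA = [10, 4, 2, 9, 1, 8, 7, 5, 3, 0, 6]
rank  pair      lcp
   1  s[10:],s[4:]  1  'a'
   2  s[4:],s[2:]  1  'a'
   3  s[2:],s[9:]  0  ''
   4  s[9:],s[1:]  2  'ba'
   5  s[1:],s[8:]  1  'b'
   6  s[8:],s[7:]  2  'bb'
   7  s[7:],s[5:]  1  'b'
   8  s[5:],s[3:]  0  ''
   9  s[3:],s[0:]  1  'c'
  10  s[0:],s[6:]  2  'cb'

[0, 1, 1, 0, 2, 1, 2, 1, 0, 1, 2]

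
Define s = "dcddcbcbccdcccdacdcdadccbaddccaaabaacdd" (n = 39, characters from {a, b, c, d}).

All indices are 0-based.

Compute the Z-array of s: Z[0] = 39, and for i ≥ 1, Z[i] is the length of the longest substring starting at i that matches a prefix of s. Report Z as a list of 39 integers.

Z[0]=39
i=1: outside box; Z[1]=0
i=2: outside box; Z[2]=1 extend→box=[2,3)
i=3: outside box; Z[3]=2 extend→box=[3,5)
i=4: min(r-i=1, Z[1]=0)=0; Z[4]=0
i=5: outside box; Z[5]=0
i=6: outside box; Z[6]=0
i=7: outside box; Z[7]=0
i=8: outside box; Z[8]=0
i=9: outside box; Z[9]=0
i=10: outside box; Z[10]=2 extend→box=[10,12)
i=11: min(r-i=1, Z[1]=0)=0; Z[11]=0
i=12: outside box; Z[12]=0
i=13: outside box; Z[13]=0
i=14: outside box; Z[14]=1 extend→box=[14,15)
i=15: outside box; Z[15]=0
i=16: outside box; Z[16]=0
i=17: outside box; Z[17]=3 extend→box=[17,20)
i=18: min(r-i=2, Z[1]=0)=0; Z[18]=0
i=19: min(r-i=1, Z[2]=1)=1; Z[19]=1
i=20: outside box; Z[20]=0
i=21: outside box; Z[21]=2 extend→box=[21,23)
i=22: min(r-i=1, Z[1]=0)=0; Z[22]=0
i=23: outside box; Z[23]=0
i=24: outside box; Z[24]=0
i=25: outside box; Z[25]=0
i=26: outside box; Z[26]=1 extend→box=[26,27)
i=27: outside box; Z[27]=2 extend→box=[27,29)
i=28: min(r-i=1, Z[1]=0)=0; Z[28]=0
i=29: outside box; Z[29]=0
i=30: outside box; Z[30]=0
i=31: outside box; Z[31]=0
i=32: outside box; Z[32]=0
i=33: outside box; Z[33]=0
i=34: outside box; Z[34]=0
i=35: outside box; Z[35]=0
i=36: outside box; Z[36]=0
i=37: outside box; Z[37]=1 extend→box=[37,38)
i=38: outside box; Z[38]=1 extend→box=[38,39)

[39, 0, 1, 2, 0, 0, 0, 0, 0, 0, 2, 0, 0, 0, 1, 0, 0, 3, 0, 1, 0, 2, 0, 0, 0, 0, 1, 2, 0, 0, 0, 0, 0, 0, 0, 0, 0, 1, 1]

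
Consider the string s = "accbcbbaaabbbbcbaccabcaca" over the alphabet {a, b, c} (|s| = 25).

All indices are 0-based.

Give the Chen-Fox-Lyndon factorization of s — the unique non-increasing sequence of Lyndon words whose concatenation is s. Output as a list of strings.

emit factor 1: 'accbcbb' (i=0, period=7)
emit factor 2: 'aaabbbbcbaccabcac' (i=7, period=17)
emit factor 3: 'a' (i=24, period=1)

["accbcbb", "aaabbbbcbaccabcac", "a"]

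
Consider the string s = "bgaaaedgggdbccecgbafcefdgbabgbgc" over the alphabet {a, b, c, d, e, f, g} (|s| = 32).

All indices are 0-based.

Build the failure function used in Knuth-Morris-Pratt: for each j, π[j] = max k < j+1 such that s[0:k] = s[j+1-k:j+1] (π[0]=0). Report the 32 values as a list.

[0, 0, 0, 0, 0, 0, 0, 0, 0, 0, 0, 1, 0, 0, 0, 0, 0, 1, 0, 0, 0, 0, 0, 0, 0, 1, 0, 1, 2, 1, 2, 0]

π[0] = 0
j=1 s[j]='g': π[1]=0 (border '')
j=2 s[j]='a': π[2]=0 (border '')
j=3 s[j]='a': π[3]=0 (border '')
j=4 s[j]='a': π[4]=0 (border '')
j=5 s[j]='e': π[5]=0 (border '')
j=6 s[j]='d': π[6]=0 (border '')
j=7 s[j]='g': π[7]=0 (border '')
j=8 s[j]='g': π[8]=0 (border '')
j=9 s[j]='g': π[9]=0 (border '')
j=10 s[j]='d': π[10]=0 (border '')
j=11 s[j]='b': π[11]=1 (border 'b')
j=12 s[j]='c': k: 1→0; π[12]=0 (border '')
j=13 s[j]='c': π[13]=0 (border '')
j=14 s[j]='e': π[14]=0 (border '')
j=15 s[j]='c': π[15]=0 (border '')
j=16 s[j]='g': π[16]=0 (border '')
j=17 s[j]='b': π[17]=1 (border 'b')
j=18 s[j]='a': k: 1→0; π[18]=0 (border '')
j=19 s[j]='f': π[19]=0 (border '')
j=20 s[j]='c': π[20]=0 (border '')
j=21 s[j]='e': π[21]=0 (border '')
j=22 s[j]='f': π[22]=0 (border '')
j=23 s[j]='d': π[23]=0 (border '')
j=24 s[j]='g': π[24]=0 (border '')
j=25 s[j]='b': π[25]=1 (border 'b')
j=26 s[j]='a': k: 1→0; π[26]=0 (border '')
j=27 s[j]='b': π[27]=1 (border 'b')
j=28 s[j]='g': π[28]=2 (border 'bg')
j=29 s[j]='b': k: 2→0; π[29]=1 (border 'b')
j=30 s[j]='g': π[30]=2 (border 'bg')
j=31 s[j]='c': k: 2→0; π[31]=0 (border '')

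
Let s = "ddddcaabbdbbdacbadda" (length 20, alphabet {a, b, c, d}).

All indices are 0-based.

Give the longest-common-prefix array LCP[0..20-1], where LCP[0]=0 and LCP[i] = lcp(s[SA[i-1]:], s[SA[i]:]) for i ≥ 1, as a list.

[0, 1, 1, 1, 1, 0, 1, 3, 1, 2, 0, 1, 0, 2, 1, 1, 1, 2, 2, 3]

sorted suffixes:
  #0 SA[0]=19  'a'
  #1 SA[1]=5  'aabbdbbdacbadda'
  #2 SA[2]=6  'abbdbbdacbadda'
  #3 SA[3]=13  'acbadda'
  #4 SA[4]=16  'adda'
  #5 SA[5]=15  'badda'
  #6 SA[6]=10  'bbdacbadda'
  #7 SA[7]=7  'bbdbbdacbadda'
  #8 SA[8]=11  'bdacbadda'
  #9 SA[9]=8  'bdbbdacbadda'
  #10 SA[10]=4  'caabbdbbdacbadda'
  #11 SA[11]=14  'cbadda'
  #12 SA[12]=18  'da'
  #13 SA[13]=12  'dacbadda'
  #14 SA[14]=9  'dbbdacbadda'
  #15 SA[15]=3  'dcaabbdbbdacbadda'
  #16 SA[16]=17  'dda'
  #17 SA[17]=2  'ddcaabbdbbdacbadda'
  #18 SA[18]=1  'dddcaabbdbbdacbadda'
  #19 SA[19]=0  'ddddcaabbdbbdacbadda'

SA = [19, 5, 6, 13, 16, 15, 10, 7, 11, 8, 4, 14, 18, 12, 9, 3, 17, 2, 1, 0]
[i] adj suffixes → lcp
  [1] 19/5 → 1 ('a')
  [2] 5/6 → 1 ('a')
  [3] 6/13 → 1 ('a')
  [4] 13/16 → 1 ('a')
  [5] 16/15 → 0 ('')
  [6] 15/10 → 1 ('b')
  [7] 10/7 → 3 ('bbd')
  [8] 7/11 → 1 ('b')
  [9] 11/8 → 2 ('bd')
  [10] 8/4 → 0 ('')
  [11] 4/14 → 1 ('c')
  [12] 14/18 → 0 ('')
  [13] 18/12 → 2 ('da')
  [14] 12/9 → 1 ('d')
  [15] 9/3 → 1 ('d')
  [16] 3/17 → 1 ('d')
  [17] 17/2 → 2 ('dd')
  [18] 2/1 → 2 ('dd')
  [19] 1/0 → 3 ('ddd')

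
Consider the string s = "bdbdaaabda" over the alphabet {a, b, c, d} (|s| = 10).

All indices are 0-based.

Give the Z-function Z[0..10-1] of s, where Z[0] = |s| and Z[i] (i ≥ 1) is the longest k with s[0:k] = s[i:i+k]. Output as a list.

[10, 0, 2, 0, 0, 0, 0, 2, 0, 0]

Z[0]=10
i=1: fresh scan; Z[1]=0
i=2: fresh scan; Z[2]=2 grow→box=[2,4)
i=3: min(r-i=1, Z[1]=0)=0; Z[3]=0
i=4: fresh scan; Z[4]=0
i=5: fresh scan; Z[5]=0
i=6: fresh scan; Z[6]=0
i=7: fresh scan; Z[7]=2 grow→box=[7,9)
i=8: min(r-i=1, Z[1]=0)=0; Z[8]=0
i=9: fresh scan; Z[9]=0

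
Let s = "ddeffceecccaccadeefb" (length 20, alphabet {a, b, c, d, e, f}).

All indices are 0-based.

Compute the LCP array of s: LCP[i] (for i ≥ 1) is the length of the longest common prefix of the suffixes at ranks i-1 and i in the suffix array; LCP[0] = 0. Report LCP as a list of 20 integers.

rank→(start, suffix):
  0 → (11, 'accadeefb')
  1 → (14, 'adeefb')
  2 → (19, 'b')
  3 → (10, 'caccadeefb')
  4 → (13, 'cadeefb')
  5 → (9, 'ccaccadeefb')
  6 → (12, 'ccadeefb')
  7 → (8, 'cccaccadeefb')
  8 → (5, 'ceecccaccadeefb')
  9 → (0, 'ddeffceecccaccadeefb')
  10 → (15, 'deefb')
  11 → (1, 'deffceecccaccadeefb')
  12 → (7, 'ecccaccadeefb')
  13 → (6, 'eecccaccadeefb')
  14 → (16, 'eefb')
  15 → (17, 'efb')
  16 → (2, 'effceecccaccadeefb')
  17 → (18, 'fb')
  18 → (4, 'fceecccaccadeefb')
  19 → (3, 'ffceecccaccadeefb')

SA = [11, 14, 19, 10, 13, 9, 12, 8, 5, 0, 15, 1, 7, 6, 16, 17, 2, 18, 4, 3]
i: (SA[i-1],SA[i]) lcp shared
  1: (11,14) 1 'a'
  2: (14,19) 0 ''
  3: (19,10) 0 ''
  4: (10,13) 2 'ca'
  5: (13,9) 1 'c'
  6: (9,12) 3 'cca'
  7: (12,8) 2 'cc'
  8: (8,5) 1 'c'
  9: (5,0) 0 ''
  10: (0,15) 1 'd'
  11: (15,1) 2 'de'
  12: (1,7) 0 ''
  13: (7,6) 1 'e'
  14: (6,16) 2 'ee'
  15: (16,17) 1 'e'
  16: (17,2) 2 'ef'
  17: (2,18) 0 ''
  18: (18,4) 1 'f'
  19: (4,3) 1 'f'

[0, 1, 0, 0, 2, 1, 3, 2, 1, 0, 1, 2, 0, 1, 2, 1, 2, 0, 1, 1]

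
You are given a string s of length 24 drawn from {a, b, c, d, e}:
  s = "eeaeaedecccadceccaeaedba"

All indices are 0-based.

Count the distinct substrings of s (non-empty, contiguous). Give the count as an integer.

sorted suffixes:
  #0 SA[0]=23  'a'
  #1 SA[1]=11  'adceccaeaedba'
  #2 SA[2]=17  'aeaedba'
  #3 SA[3]=2  'aeaedecccadceccaeaedba'
  #4 SA[4]=19  'aedba'
  #5 SA[5]=4  'aedecccadceccaeaedba'
  #6 SA[6]=22  'ba'
  #7 SA[7]=10  'cadceccaeaedba'
  #8 SA[8]=16  'caeaedba'
  #9 SA[9]=9  'ccadceccaeaedba'
  #10 SA[10]=15  'ccaeaedba'
  #11 SA[11]=8  'cccadceccaeaedba'
  #12 SA[12]=13  'ceccaeaedba'
  #13 SA[13]=21  'dba'
  #14 SA[14]=12  'dceccaeaedba'
  #15 SA[15]=6  'decccadceccaeaedba'
  #16 SA[16]=1  'eaeaedecccadceccaeaedba'
  #17 SA[17]=18  'eaedba'
  #18 SA[18]=3  'eaedecccadceccaeaedba'
  #19 SA[19]=14  'eccaeaedba'
  #20 SA[20]=7  'ecccadceccaeaedba'
  #21 SA[21]=20  'edba'
  #22 SA[22]=5  'edecccadceccaeaedba'
  #23 SA[23]=0  'eeaeaedecccadceccaeaedba'

SA = [23, 11, 17, 2, 19, 4, 22, 10, 16, 9, 15, 8, 13, 21, 12, 6, 1, 18, 3, 14, 7, 20, 5, 0]
rank  pair      lcp
   1  s[23:],s[11:]  1  'a'
   2  s[11:],s[17:]  1  'a'
   3  s[17:],s[2:]  5  'aeaed'
   4  s[2:],s[19:]  2  'ae'
   5  s[19:],s[4:]  3  'aed'
   6  s[4:],s[22:]  0  ''
   7  s[22:],s[10:]  0  ''
   8  s[10:],s[16:]  2  'ca'
   9  s[16:],s[9:]  1  'c'
  10  s[9:],s[15:]  3  'cca'
  11  s[15:],s[8:]  2  'cc'
  12  s[8:],s[13:]  1  'c'
  13  s[13:],s[21:]  0  ''
  14  s[21:],s[12:]  1  'd'
  15  s[12:],s[6:]  1  'd'
  16  s[6:],s[1:]  0  ''
  17  s[1:],s[18:]  3  'eae'
  18  s[18:],s[3:]  4  'eaed'
  19  s[3:],s[14:]  1  'e'
  20  s[14:],s[7:]  3  'ecc'
  21  s[7:],s[20:]  1  'e'
  22  s[20:],s[5:]  2  'ed'
  23  s[5:],s[0:]  1  'e'

n(n+1)/2 = 24·25/2 = 300
Σ LCP = 0 + 1 + 1 + 5 + 2 + 3 + 0 + 0 + 2 + 1 + 3 + 2 + 1 + 0 + 1 + 1 + 0 + 3 + 4 + 1 + 3 + 1 + 2 + 1 = 38
distinct = 300 − 38 = 262

262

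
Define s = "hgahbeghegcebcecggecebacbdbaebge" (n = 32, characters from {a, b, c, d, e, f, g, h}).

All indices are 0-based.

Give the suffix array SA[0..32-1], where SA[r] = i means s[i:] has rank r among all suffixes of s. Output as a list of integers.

[22, 27, 2, 21, 26, 12, 24, 4, 29, 23, 19, 10, 13, 15, 25, 31, 20, 11, 28, 18, 14, 8, 5, 1, 9, 30, 17, 16, 6, 3, 7, 0]

sorted suffixes:
  #0 SA[0]=22  'acbdbaebge'
  #1 SA[1]=27  'aebge'
  #2 SA[2]=2  'ahbeghegcebcecggecebacbdbaebge'
  #3 SA[3]=21  'bacbdbaebge'
  #4 SA[4]=26  'baebge'
  #5 SA[5]=12  'bcecggecebacbdbaebge'
  #6 SA[6]=24  'bdbaebge'
  #7 SA[7]=4  'beghegcebcecggecebacbdbaebge'
  #8 SA[8]=29  'bge'
  #9 SA[9]=23  'cbdbaebge'
  #10 SA[10]=19  'cebacbdbaebge'
  #11 SA[11]=10  'cebcecggecebacbdbaebge'
  #12 SA[12]=13  'cecggecebacbdbaebge'
  #13 SA[13]=15  'cggecebacbdbaebge'
  #14 SA[14]=25  'dbaebge'
  #15 SA[15]=31  'e'
  #16 SA[16]=20  'ebacbdbaebge'
  #17 SA[17]=11  'ebcecggecebacbdbaebge'
  #18 SA[18]=28  'ebge'
  #19 SA[19]=18  'ecebacbdbaebge'
  #20 SA[20]=14  'ecggecebacbdbaebge'
  #21 SA[21]=8  'egcebcecggecebacbdbaebge'
  #22 SA[22]=5  'eghegcebcecggecebacbdbaebge'
  #23 SA[23]=1  'gahbeghegcebcecggecebacbdbaebge'
  #24 SA[24]=9  'gcebcecggecebacbdbaebge'
  #25 SA[25]=30  'ge'
  #26 SA[26]=17  'gecebacbdbaebge'
  #27 SA[27]=16  'ggecebacbdbaebge'
  #28 SA[28]=6  'ghegcebcecggecebacbdbaebge'
  #29 SA[29]=3  'hbeghegcebcecggecebacbdbaebge'
  #30 SA[30]=7  'hegcebcecggecebacbdbaebge'
  #31 SA[31]=0  'hgahbeghegcebcecggecebacbdbaebge'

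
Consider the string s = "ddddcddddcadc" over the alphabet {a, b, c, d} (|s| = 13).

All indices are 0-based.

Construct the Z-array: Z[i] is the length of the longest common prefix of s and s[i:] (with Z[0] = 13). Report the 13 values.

Z[0]=13
i=1: outside box; Z[1]=3 extend→box=[1,4)
i=2: min(r-i=2, Z[1]=3)=2; Z[2]=2
i=3: min(r-i=1, Z[2]=2)=1; Z[3]=1
i=4: outside box; Z[4]=0
i=5: outside box; Z[5]=5 extend→box=[5,10)
i=6: min(r-i=4, Z[1]=3)=3; Z[6]=3
i=7: min(r-i=3, Z[2]=2)=2; Z[7]=2
i=8: min(r-i=2, Z[3]=1)=1; Z[8]=1
i=9: min(r-i=1, Z[4]=0)=0; Z[9]=0
i=10: outside box; Z[10]=0
i=11: outside box; Z[11]=1 extend→box=[11,12)
i=12: outside box; Z[12]=0

[13, 3, 2, 1, 0, 5, 3, 2, 1, 0, 0, 1, 0]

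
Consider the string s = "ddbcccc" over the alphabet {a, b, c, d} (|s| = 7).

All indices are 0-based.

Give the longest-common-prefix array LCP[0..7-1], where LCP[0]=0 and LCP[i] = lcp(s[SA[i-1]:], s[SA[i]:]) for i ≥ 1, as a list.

sorted suffixes:
  #0 SA[0]=2  'bcccc'
  #1 SA[1]=6  'c'
  #2 SA[2]=5  'cc'
  #3 SA[3]=4  'ccc'
  #4 SA[4]=3  'cccc'
  #5 SA[5]=1  'dbcccc'
  #6 SA[6]=0  'ddbcccc'

SA = [2, 6, 5, 4, 3, 1, 0]
rank  pair      lcp
   1  s[2:],s[6:]  0  ''
   2  s[6:],s[5:]  1  'c'
   3  s[5:],s[4:]  2  'cc'
   4  s[4:],s[3:]  3  'ccc'
   5  s[3:],s[1:]  0  ''
   6  s[1:],s[0:]  1  'd'

[0, 0, 1, 2, 3, 0, 1]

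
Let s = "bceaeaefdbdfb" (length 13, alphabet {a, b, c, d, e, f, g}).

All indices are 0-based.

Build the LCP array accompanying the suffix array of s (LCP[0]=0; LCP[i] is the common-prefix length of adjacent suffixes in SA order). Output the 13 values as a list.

sorted suffixes:
  #0 SA[0]=3  'aeaefdbdfb'
  #1 SA[1]=5  'aefdbdfb'
  #2 SA[2]=12  'b'
  #3 SA[3]=0  'bceaeaefdbdfb'
  #4 SA[4]=9  'bdfb'
  #5 SA[5]=1  'ceaeaefdbdfb'
  #6 SA[6]=8  'dbdfb'
  #7 SA[7]=10  'dfb'
  #8 SA[8]=2  'eaeaefdbdfb'
  #9 SA[9]=4  'eaefdbdfb'
  #10 SA[10]=6  'efdbdfb'
  #11 SA[11]=11  'fb'
  #12 SA[12]=7  'fdbdfb'

SA = [3, 5, 12, 0, 9, 1, 8, 10, 2, 4, 6, 11, 7]
i: (SA[i-1],SA[i]) lcp shared
  1: (3,5) 2 'ae'
  2: (5,12) 0 ''
  3: (12,0) 1 'b'
  4: (0,9) 1 'b'
  5: (9,1) 0 ''
  6: (1,8) 0 ''
  7: (8,10) 1 'd'
  8: (10,2) 0 ''
  9: (2,4) 3 'eae'
  10: (4,6) 1 'e'
  11: (6,11) 0 ''
  12: (11,7) 1 'f'

[0, 2, 0, 1, 1, 0, 0, 1, 0, 3, 1, 0, 1]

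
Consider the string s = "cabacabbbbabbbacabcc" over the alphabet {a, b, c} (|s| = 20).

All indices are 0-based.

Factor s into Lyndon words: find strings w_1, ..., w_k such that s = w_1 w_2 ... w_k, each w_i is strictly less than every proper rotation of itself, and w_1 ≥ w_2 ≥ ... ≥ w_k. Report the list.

["c", "abacabbbbabbbacabcc"]

emit factor 1: 'c' (i=0, period=1)
emit factor 2: 'abacabbbbabbbacabcc' (i=1, period=19)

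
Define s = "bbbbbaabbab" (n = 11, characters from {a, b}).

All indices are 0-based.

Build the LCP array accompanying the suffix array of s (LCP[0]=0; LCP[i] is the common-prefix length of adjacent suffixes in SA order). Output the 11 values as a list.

sorted suffixes:
  #0 SA[0]=5  'aabbab'
  #1 SA[1]=9  'ab'
  #2 SA[2]=6  'abbab'
  #3 SA[3]=10  'b'
  #4 SA[4]=4  'baabbab'
  #5 SA[5]=8  'bab'
  #6 SA[6]=3  'bbaabbab'
  #7 SA[7]=7  'bbab'
  #8 SA[8]=2  'bbbaabbab'
  #9 SA[9]=1  'bbbbaabbab'
  #10 SA[10]=0  'bbbbbaabbab'

SA = [5, 9, 6, 10, 4, 8, 3, 7, 2, 1, 0]
i: (SA[i-1],SA[i]) lcp shared
  1: (5,9) 1 'a'
  2: (9,6) 2 'ab'
  3: (6,10) 0 ''
  4: (10,4) 1 'b'
  5: (4,8) 2 'ba'
  6: (8,3) 1 'b'
  7: (3,7) 3 'bba'
  8: (7,2) 2 'bb'
  9: (2,1) 3 'bbb'
  10: (1,0) 4 'bbbb'

[0, 1, 2, 0, 1, 2, 1, 3, 2, 3, 4]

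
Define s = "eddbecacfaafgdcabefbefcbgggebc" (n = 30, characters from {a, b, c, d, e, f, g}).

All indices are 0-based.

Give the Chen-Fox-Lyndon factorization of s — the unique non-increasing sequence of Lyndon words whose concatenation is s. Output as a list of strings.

emit factor 1: 'e' (i=0, period=1)
emit factor 2: 'd' (i=1, period=1)
emit factor 3: 'd' (i=2, period=1)
emit factor 4: 'bec' (i=3, period=3)
emit factor 5: 'acf' (i=6, period=3)
emit factor 6: 'aafgdcabefbefcbgggebc' (i=9, period=21)

["e", "d", "d", "bec", "acf", "aafgdcabefbefcbgggebc"]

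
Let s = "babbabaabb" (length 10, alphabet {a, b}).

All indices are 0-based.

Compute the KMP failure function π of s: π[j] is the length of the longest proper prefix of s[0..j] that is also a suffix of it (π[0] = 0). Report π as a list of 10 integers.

π[0] = 0
j=1 s[j]='a': π[1]=0 (border '')
j=2 s[j]='b': π[2]=1 (border 'b')
j=3 s[j]='b': k: 1→0; π[3]=1 (border 'b')
j=4 s[j]='a': π[4]=2 (border 'ba')
j=5 s[j]='b': π[5]=3 (border 'bab')
j=6 s[j]='a': k: 3→1; π[6]=2 (border 'ba')
j=7 s[j]='a': k: 2→0; π[7]=0 (border '')
j=8 s[j]='b': π[8]=1 (border 'b')
j=9 s[j]='b': k: 1→0; π[9]=1 (border 'b')

[0, 0, 1, 1, 2, 3, 2, 0, 1, 1]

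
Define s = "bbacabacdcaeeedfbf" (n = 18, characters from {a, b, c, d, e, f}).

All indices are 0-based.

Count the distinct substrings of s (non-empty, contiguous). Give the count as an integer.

rank→(start, suffix):
  0 → (4, 'abacdcaeeedfbf')
  1 → (2, 'acabacdcaeeedfbf')
  2 → (6, 'acdcaeeedfbf')
  3 → (10, 'aeeedfbf')
  4 → (1, 'bacabacdcaeeedfbf')
  5 → (5, 'bacdcaeeedfbf')
  6 → (0, 'bbacabacdcaeeedfbf')
  7 → (16, 'bf')
  8 → (3, 'cabacdcaeeedfbf')
  9 → (9, 'caeeedfbf')
  10 → (7, 'cdcaeeedfbf')
  11 → (8, 'dcaeeedfbf')
  12 → (14, 'dfbf')
  13 → (13, 'edfbf')
  14 → (12, 'eedfbf')
  15 → (11, 'eeedfbf')
  16 → (17, 'f')
  17 → (15, 'fbf')

SA = [4, 2, 6, 10, 1, 5, 0, 16, 3, 9, 7, 8, 14, 13, 12, 11, 17, 15]
rank  pair      lcp
   1  s[4:],s[2:]  1  'a'
   2  s[2:],s[6:]  2  'ac'
   3  s[6:],s[10:]  1  'a'
   4  s[10:],s[1:]  0  ''
   5  s[1:],s[5:]  3  'bac'
   6  s[5:],s[0:]  1  'b'
   7  s[0:],s[16:]  1  'b'
   8  s[16:],s[3:]  0  ''
   9  s[3:],s[9:]  2  'ca'
  10  s[9:],s[7:]  1  'c'
  11  s[7:],s[8:]  0  ''
  12  s[8:],s[14:]  1  'd'
  13  s[14:],s[13:]  0  ''
  14  s[13:],s[12:]  1  'e'
  15  s[12:],s[11:]  2  'ee'
  16  s[11:],s[17:]  0  ''
  17  s[17:],s[15:]  1  'f'

n(n+1)/2 = 18·19/2 = 171
Σ LCP = 0 + 1 + 2 + 1 + 0 + 3 + 1 + 1 + 0 + 2 + 1 + 0 + 1 + 0 + 1 + 2 + 0 + 1 = 17
distinct = 171 − 17 = 154

154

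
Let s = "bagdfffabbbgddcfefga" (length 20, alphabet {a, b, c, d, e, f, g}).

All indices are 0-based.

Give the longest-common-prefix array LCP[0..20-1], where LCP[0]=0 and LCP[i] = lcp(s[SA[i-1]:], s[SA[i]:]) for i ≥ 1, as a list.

[0, 1, 1, 0, 1, 2, 1, 0, 0, 1, 1, 0, 0, 1, 1, 2, 1, 0, 1, 2]

rank→(start, suffix):
  0 → (19, 'a')
  1 → (7, 'abbbgddcfefga')
  2 → (1, 'agdfffabbbgddcfefga')
  3 → (0, 'bagdfffabbbgddcfefga')
  4 → (8, 'bbbgddcfefga')
  5 → (9, 'bbgddcfefga')
  6 → (10, 'bgddcfefga')
  7 → (14, 'cfefga')
  8 → (13, 'dcfefga')
  9 → (12, 'ddcfefga')
  10 → (3, 'dfffabbbgddcfefga')
  11 → (16, 'efga')
  12 → (6, 'fabbbgddcfefga')
  13 → (15, 'fefga')
  14 → (5, 'ffabbbgddcfefga')
  15 → (4, 'fffabbbgddcfefga')
  16 → (17, 'fga')
  17 → (18, 'ga')
  18 → (11, 'gddcfefga')
  19 → (2, 'gdfffabbbgddcfefga')

SA = [19, 7, 1, 0, 8, 9, 10, 14, 13, 12, 3, 16, 6, 15, 5, 4, 17, 18, 11, 2]
[i] adj suffixes → lcp
  [1] 19/7 → 1 ('a')
  [2] 7/1 → 1 ('a')
  [3] 1/0 → 0 ('')
  [4] 0/8 → 1 ('b')
  [5] 8/9 → 2 ('bb')
  [6] 9/10 → 1 ('b')
  [7] 10/14 → 0 ('')
  [8] 14/13 → 0 ('')
  [9] 13/12 → 1 ('d')
  [10] 12/3 → 1 ('d')
  [11] 3/16 → 0 ('')
  [12] 16/6 → 0 ('')
  [13] 6/15 → 1 ('f')
  [14] 15/5 → 1 ('f')
  [15] 5/4 → 2 ('ff')
  [16] 4/17 → 1 ('f')
  [17] 17/18 → 0 ('')
  [18] 18/11 → 1 ('g')
  [19] 11/2 → 2 ('gd')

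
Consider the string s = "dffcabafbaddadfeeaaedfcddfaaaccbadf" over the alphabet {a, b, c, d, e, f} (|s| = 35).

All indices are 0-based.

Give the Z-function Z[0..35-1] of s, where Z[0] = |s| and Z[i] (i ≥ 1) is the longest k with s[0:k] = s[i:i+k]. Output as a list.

[35, 0, 0, 0, 0, 0, 0, 0, 0, 0, 1, 1, 0, 2, 0, 0, 0, 0, 0, 0, 2, 0, 0, 1, 2, 0, 0, 0, 0, 0, 0, 0, 0, 2, 0]

Z[0]=35
i=1: fresh scan; Z[1]=0
i=2: fresh scan; Z[2]=0
i=3: fresh scan; Z[3]=0
i=4: fresh scan; Z[4]=0
i=5: fresh scan; Z[5]=0
i=6: fresh scan; Z[6]=0
i=7: fresh scan; Z[7]=0
i=8: fresh scan; Z[8]=0
i=9: fresh scan; Z[9]=0
i=10: fresh scan; Z[10]=1 scan→box=[10,11)
i=11: fresh scan; Z[11]=1 scan→box=[11,12)
i=12: fresh scan; Z[12]=0
i=13: fresh scan; Z[13]=2 scan→box=[13,15)
i=14: min(r-i=1, Z[1]=0)=0; Z[14]=0
i=15: fresh scan; Z[15]=0
i=16: fresh scan; Z[16]=0
i=17: fresh scan; Z[17]=0
i=18: fresh scan; Z[18]=0
i=19: fresh scan; Z[19]=0
i=20: fresh scan; Z[20]=2 scan→box=[20,22)
i=21: min(r-i=1, Z[1]=0)=0; Z[21]=0
i=22: fresh scan; Z[22]=0
i=23: fresh scan; Z[23]=1 scan→box=[23,24)
i=24: fresh scan; Z[24]=2 scan→box=[24,26)
i=25: min(r-i=1, Z[1]=0)=0; Z[25]=0
i=26: fresh scan; Z[26]=0
i=27: fresh scan; Z[27]=0
i=28: fresh scan; Z[28]=0
i=29: fresh scan; Z[29]=0
i=30: fresh scan; Z[30]=0
i=31: fresh scan; Z[31]=0
i=32: fresh scan; Z[32]=0
i=33: fresh scan; Z[33]=2 scan→box=[33,35)
i=34: min(r-i=1, Z[1]=0)=0; Z[34]=0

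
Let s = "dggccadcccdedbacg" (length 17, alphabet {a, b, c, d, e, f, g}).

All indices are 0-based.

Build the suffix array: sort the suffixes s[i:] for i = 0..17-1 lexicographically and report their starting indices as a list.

[14, 5, 13, 4, 3, 7, 8, 9, 15, 12, 6, 10, 0, 11, 16, 2, 1]

rank→(start, suffix):
  0 → (14, 'acg')
  1 → (5, 'adcccdedbacg')
  2 → (13, 'bacg')
  3 → (4, 'cadcccdedbacg')
  4 → (3, 'ccadcccdedbacg')
  5 → (7, 'cccdedbacg')
  6 → (8, 'ccdedbacg')
  7 → (9, 'cdedbacg')
  8 → (15, 'cg')
  9 → (12, 'dbacg')
  10 → (6, 'dcccdedbacg')
  11 → (10, 'dedbacg')
  12 → (0, 'dggccadcccdedbacg')
  13 → (11, 'edbacg')
  14 → (16, 'g')
  15 → (2, 'gccadcccdedbacg')
  16 → (1, 'ggccadcccdedbacg')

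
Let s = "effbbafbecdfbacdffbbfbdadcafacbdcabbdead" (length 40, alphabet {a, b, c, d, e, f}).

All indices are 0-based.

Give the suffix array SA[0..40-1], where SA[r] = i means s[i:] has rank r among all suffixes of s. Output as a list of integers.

sorted suffixes:
  #0 SA[0]=33  'abbdead'
  #1 SA[1]=28  'acbdcabbdead'
  #2 SA[2]=13  'acdffbbfbdadcafacbdcabbdead'
  #3 SA[3]=38  'ad'
  #4 SA[4]=23  'adcafacbdcabbdead'
  #5 SA[5]=26  'afacbdcabbdead'
  #6 SA[6]=5  'afbecdfbacdffbbfbdadcafacbdcabbdead'
  #7 SA[7]=12  'bacdffbbfbdadcafacbdcabbdead'
  #8 SA[8]=4  'bafbecdfbacdffbbfbdadcafacbdcabbdead'
  #9 SA[9]=3  'bbafbecdfbacdffbbfbdadcafacbdcabbdead'
  #10 SA[10]=34  'bbdead'
  #11 SA[11]=18  'bbfbdadcafacbdcabbdead'
  #12 SA[12]=21  'bdadcafacbdcabbdead'
  #13 SA[13]=30  'bdcabbdead'
  #14 SA[14]=35  'bdead'
  #15 SA[15]=7  'becdfbacdffbbfbdadcafacbdcabbdead'
  #16 SA[16]=19  'bfbdadcafacbdcabbdead'
  #17 SA[17]=32  'cabbdead'
  #18 SA[18]=25  'cafacbdcabbdead'
  #19 SA[19]=29  'cbdcabbdead'
  #20 SA[20]=9  'cdfbacdffbbfbdadcafacbdcabbdead'
  #21 SA[21]=14  'cdffbbfbdadcafacbdcabbdead'
  #22 SA[22]=39  'd'
  #23 SA[23]=22  'dadcafacbdcabbdead'
  #24 SA[24]=31  'dcabbdead'
  #25 SA[25]=24  'dcafacbdcabbdead'
  #26 SA[26]=36  'dead'
  #27 SA[27]=10  'dfbacdffbbfbdadcafacbdcabbdead'
  #28 SA[28]=15  'dffbbfbdadcafacbdcabbdead'
  #29 SA[29]=37  'ead'
  #30 SA[30]=8  'ecdfbacdffbbfbdadcafacbdcabbdead'
  #31 SA[31]=0  'effbbafbecdfbacdffbbfbdadcafacbdcabbdead'
  #32 SA[32]=27  'facbdcabbdead'
  #33 SA[33]=11  'fbacdffbbfbdadcafacbdcabbdead'
  #34 SA[34]=2  'fbbafbecdfbacdffbbfbdadcafacbdcabbdead'
  #35 SA[35]=17  'fbbfbdadcafacbdcabbdead'
  #36 SA[36]=20  'fbdadcafacbdcabbdead'
  #37 SA[37]=6  'fbecdfbacdffbbfbdadcafacbdcabbdead'
  #38 SA[38]=1  'ffbbafbecdfbacdffbbfbdadcafacbdcabbdead'
  #39 SA[39]=16  'ffbbfbdadcafacbdcabbdead'

[33, 28, 13, 38, 23, 26, 5, 12, 4, 3, 34, 18, 21, 30, 35, 7, 19, 32, 25, 29, 9, 14, 39, 22, 31, 24, 36, 10, 15, 37, 8, 0, 27, 11, 2, 17, 20, 6, 1, 16]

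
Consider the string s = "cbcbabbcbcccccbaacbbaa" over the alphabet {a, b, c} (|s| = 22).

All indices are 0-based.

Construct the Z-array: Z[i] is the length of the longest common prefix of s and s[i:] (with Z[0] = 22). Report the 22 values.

Z[0]=22
i=1: outside box; Z[1]=0
i=2: outside box; Z[2]=2 extend→box=[2,4)
i=3: min(r-i=1, Z[1]=0)=0; Z[3]=0
i=4: outside box; Z[4]=0
i=5: outside box; Z[5]=0
i=6: outside box; Z[6]=0
i=7: outside box; Z[7]=3 extend→box=[7,10)
i=8: min(r-i=2, Z[1]=0)=0; Z[8]=0
i=9: min(r-i=1, Z[2]=2)=1; Z[9]=1
i=10: outside box; Z[10]=1 extend→box=[10,11)
i=11: outside box; Z[11]=1 extend→box=[11,12)
i=12: outside box; Z[12]=1 extend→box=[12,13)
i=13: outside box; Z[13]=2 extend→box=[13,15)
i=14: min(r-i=1, Z[1]=0)=0; Z[14]=0
i=15: outside box; Z[15]=0
i=16: outside box; Z[16]=0
i=17: outside box; Z[17]=2 extend→box=[17,19)
i=18: min(r-i=1, Z[1]=0)=0; Z[18]=0
i=19: outside box; Z[19]=0
i=20: outside box; Z[20]=0
i=21: outside box; Z[21]=0

[22, 0, 2, 0, 0, 0, 0, 3, 0, 1, 1, 1, 1, 2, 0, 0, 0, 2, 0, 0, 0, 0]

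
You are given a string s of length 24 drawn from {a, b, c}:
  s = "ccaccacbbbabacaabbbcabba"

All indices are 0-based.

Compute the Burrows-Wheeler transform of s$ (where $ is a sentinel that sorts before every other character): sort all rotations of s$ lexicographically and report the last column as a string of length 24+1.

rank  rotation                   last
    0  $ccaccacbbbabacaabbbcabba  a
    1  a$ccaccacbbbabacaabbbcabb  b
    2  aabbbcabba$ccaccacbbbabac  c
    3  abacaabbbcabba$ccaccacbbb  b
    4  abba$ccaccacbbbabacaabbbc  c
    5  abbbcabba$ccaccacbbbabaca  a
    6  acaabbbcabba$ccaccacbbbab  b
    7  acbbbabacaabbbcabba$ccacc  c
    8  accacbbbabacaabbbcabba$cc  c
    9  ba$ccaccacbbbabacaabbbcab  b
   10  babacaabbbcabba$ccaccacbb  b
   11  bacaabbbcabba$ccaccacbbba  a
   12  bba$ccaccacbbbabacaabbbca  a
   13  bbabacaabbbcabba$ccaccacb  b
   14  bbbabacaabbbcabba$ccaccac  c
   15  bbbcabba$ccaccacbbbabacaa  a
   16  bbcabba$ccaccacbbbabacaab  b
   17  bcabba$ccaccacbbbabacaabb  b
   18  caabbbcabba$ccaccacbbbaba  a
   19  cabba$ccaccacbbbabacaabbb  b
   20  cacbbbabacaabbbcabba$ccac  c
   21  caccacbbbabacaabbbcabba$c  c
   22  cbbbabacaabbbcabba$ccacca  a
   23  ccacbbbabacaabbbcabba$cca  a
   24  ccaccacbbbabacaabbbcabba$  $

abcbcabccbbaabcabbabccaa$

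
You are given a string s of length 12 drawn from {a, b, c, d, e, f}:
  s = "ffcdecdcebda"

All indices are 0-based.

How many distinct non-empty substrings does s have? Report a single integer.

rank→(start, suffix):
  0 → (11, 'a')
  1 → (9, 'bda')
  2 → (5, 'cdcebda')
  3 → (2, 'cdecdcebda')
  4 → (7, 'cebda')
  5 → (10, 'da')
  6 → (6, 'dcebda')
  7 → (3, 'decdcebda')
  8 → (8, 'ebda')
  9 → (4, 'ecdcebda')
  10 → (1, 'fcdecdcebda')
  11 → (0, 'ffcdecdcebda')

SA = [11, 9, 5, 2, 7, 10, 6, 3, 8, 4, 1, 0]
rank  pair      lcp
   1  s[11:],s[9:]  0  ''
   2  s[9:],s[5:]  0  ''
   3  s[5:],s[2:]  2  'cd'
   4  s[2:],s[7:]  1  'c'
   5  s[7:],s[10:]  0  ''
   6  s[10:],s[6:]  1  'd'
   7  s[6:],s[3:]  1  'd'
   8  s[3:],s[8:]  0  ''
   9  s[8:],s[4:]  1  'e'
  10  s[4:],s[1:]  0  ''
  11  s[1:],s[0:]  1  'f'

n(n+1)/2 = 12·13/2 = 78
Σ LCP = 0 + 0 + 0 + 2 + 1 + 0 + 1 + 1 + 0 + 1 + 0 + 1 = 7
distinct = 78 − 7 = 71

71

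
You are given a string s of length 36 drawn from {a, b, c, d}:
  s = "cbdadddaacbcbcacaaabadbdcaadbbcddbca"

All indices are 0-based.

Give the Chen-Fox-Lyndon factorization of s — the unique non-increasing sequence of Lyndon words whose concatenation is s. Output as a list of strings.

["c", "bd", "addd", "aacbcbcac", "aaabadbdcaadbbcddbc", "a"]

emit factor 1: 'c' (i=0, period=1)
emit factor 2: 'bd' (i=1, period=2)
emit factor 3: 'addd' (i=3, period=4)
emit factor 4: 'aacbcbcac' (i=7, period=9)
emit factor 5: 'aaabadbdcaadbbcddbc' (i=16, period=19)
emit factor 6: 'a' (i=35, period=1)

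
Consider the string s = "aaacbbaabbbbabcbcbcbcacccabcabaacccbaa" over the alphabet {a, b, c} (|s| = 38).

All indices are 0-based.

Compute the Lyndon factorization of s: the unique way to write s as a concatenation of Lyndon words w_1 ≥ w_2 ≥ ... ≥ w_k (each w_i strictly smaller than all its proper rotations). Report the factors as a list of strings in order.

["aaacbbaabbbbabcbcbcbcacccabcabaacccb", "a", "a"]

emit factor 1: 'aaacbbaabbbbabcbcbcbcacccabcabaacccb' (i=0, period=36)
emit factor 2: 'a' (i=36, period=1)
emit factor 3: 'a' (i=37, period=1)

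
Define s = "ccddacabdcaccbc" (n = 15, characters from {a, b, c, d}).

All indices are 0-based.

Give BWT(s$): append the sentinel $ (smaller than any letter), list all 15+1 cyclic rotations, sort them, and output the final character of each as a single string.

ccdccabadca$cdbc

rank  rotation          last
    0  $ccddacabdcaccbc  c
    1  abdcaccbc$ccddac  c
    2  acabdcaccbc$ccdd  d
    3  accbc$ccddacabdc  c
    4  bc$ccddacabdcacc  c
    5  bdcaccbc$ccddaca  a
    6  c$ccddacabdcaccb  b
    7  cabdcaccbc$ccdda  a
    8  caccbc$ccddacabd  d
    9  cbc$ccddacabdcac  c
   10  ccbc$ccddacabdca  a
   11  ccddacabdcaccbc$  $
   12  cddacabdcaccbc$c  c
   13  dacabdcaccbc$ccd  d
   14  dcaccbc$ccddacab  b
   15  ddacabdcaccbc$cc  c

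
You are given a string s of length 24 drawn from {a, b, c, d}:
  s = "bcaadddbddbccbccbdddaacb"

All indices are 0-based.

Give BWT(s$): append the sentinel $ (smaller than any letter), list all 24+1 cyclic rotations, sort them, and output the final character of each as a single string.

rank  rotation                   last
    0  $bcaadddbddbccbccbdddaacb  b
    1  aacb$bcaadddbddbccbccbddd  d
    2  aadddbddbccbccbdddaacb$bc  c
    3  acb$bcaadddbddbccbccbddda  a
    4  adddbddbccbccbdddaacb$bca  a
    5  b$bcaadddbddbccbccbdddaac  c
    6  bcaadddbddbccbccbdddaacb$  $
    7  bccbccbdddaacb$bcaadddbdd  d
    8  bccbdddaacb$bcaadddbddbcc  c
    9  bddbccbccbdddaacb$bcaaddd  d
   10  bdddaacb$bcaadddbddbccbcc  c
   11  caadddbddbccbccbdddaacb$b  b
   12  cb$bcaadddbddbccbccbdddaa  a
   13  cbccbdddaacb$bcaadddbddbc  c
   14  cbdddaacb$bcaadddbddbccbc  c
   15  ccbccbdddaacb$bcaadddbddb  b
   16  ccbdddaacb$bcaadddbddbccb  b
   17  daacb$bcaadddbddbccbccbdd  d
   18  dbccbccbdddaacb$bcaadddbd  d
   19  dbddbccbccbdddaacb$bcaadd  d
   20  ddaacb$bcaadddbddbccbccbd  d
   21  ddbccbccbdddaacb$bcaadddb  b
   22  ddbddbccbccbdddaacb$bcaad  d
   23  dddaacb$bcaadddbddbccbccb  b
   24  dddbddbccbccbdddaacb$bcaa  a

bdcaac$dcdcbaccbbddddbdba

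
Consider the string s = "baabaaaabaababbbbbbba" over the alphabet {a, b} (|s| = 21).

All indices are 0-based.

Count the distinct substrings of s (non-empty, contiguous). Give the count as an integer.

173

rank | idx | suffix
   0 |  20 | a
   1 |   4 | aaaabaababbbbbbba
   2 |   5 | aaabaababbbbbbba
   3 |   1 | aabaaaabaababbbbbbba
   4 |   6 | aabaababbbbbbba
   5 |   9 | aababbbbbbba
   6 |   2 | abaaaabaababbbbbbba
   7 |   7 | abaababbbbbbba
   8 |  10 | ababbbbbbba
   9 |  12 | abbbbbbba
  10 |  19 | ba
  11 |   3 | baaaabaababbbbbbba
  12 |   0 | baabaaaabaababbbbbbba
  13 |   8 | baababbbbbbba
  14 |  11 | babbbbbbba
  15 |  18 | bba
  16 |  17 | bbba
  17 |  16 | bbbba
  18 |  15 | bbbbba
  19 |  14 | bbbbbba
  20 |  13 | bbbbbbba

SA = [20, 4, 5, 1, 6, 9, 2, 7, 10, 12, 19, 3, 0, 8, 11, 18, 17, 16, 15, 14, 13]
[i] adj suffixes → lcp
  [1] 20/4 → 1 ('a')
  [2] 4/5 → 3 ('aaa')
  [3] 5/1 → 2 ('aa')
  [4] 1/6 → 5 ('aabaa')
  [5] 6/9 → 4 ('aaba')
  [6] 9/2 → 1 ('a')
  [7] 2/7 → 4 ('abaa')
  [8] 7/10 → 3 ('aba')
  [9] 10/12 → 2 ('ab')
  [10] 12/19 → 0 ('')
  [11] 19/3 → 2 ('ba')
  [12] 3/0 → 3 ('baa')
  [13] 0/8 → 5 ('baaba')
  [14] 8/11 → 2 ('ba')
  [15] 11/18 → 1 ('b')
  [16] 18/17 → 2 ('bb')
  [17] 17/16 → 3 ('bbb')
  [18] 16/15 → 4 ('bbbb')
  [19] 15/14 → 5 ('bbbbb')
  [20] 14/13 → 6 ('bbbbbb')

n(n+1)/2 = 21·22/2 = 231
Σ LCP = 0 + 1 + 3 + 2 + 5 + 4 + 1 + 4 + 3 + 2 + 0 + 2 + 3 + 5 + 2 + 1 + 2 + 3 + 4 + 5 + 6 = 58
distinct = 231 − 58 = 173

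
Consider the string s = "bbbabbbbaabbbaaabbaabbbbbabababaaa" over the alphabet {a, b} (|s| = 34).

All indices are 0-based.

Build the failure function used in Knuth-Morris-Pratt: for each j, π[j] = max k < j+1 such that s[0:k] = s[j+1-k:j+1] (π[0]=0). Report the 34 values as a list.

[0, 1, 2, 0, 1, 2, 3, 3, 4, 0, 1, 2, 3, 4, 0, 0, 1, 2, 0, 0, 1, 2, 3, 3, 3, 4, 5, 0, 1, 0, 1, 0, 0, 0]

π[0] = 0
j=1 s[j]='b': π[1]=1 (border 'b')
j=2 s[j]='b': π[2]=2 (border 'bb')
j=3 s[j]='a': k: 2→1→0; π[3]=0 (border '')
j=4 s[j]='b': π[4]=1 (border 'b')
j=5 s[j]='b': π[5]=2 (border 'bb')
j=6 s[j]='b': π[6]=3 (border 'bbb')
j=7 s[j]='b': k: 3→2; π[7]=3 (border 'bbb')
j=8 s[j]='a': π[8]=4 (border 'bbba')
j=9 s[j]='a': k: 4→0; π[9]=0 (border '')
j=10 s[j]='b': π[10]=1 (border 'b')
j=11 s[j]='b': π[11]=2 (border 'bb')
j=12 s[j]='b': π[12]=3 (border 'bbb')
j=13 s[j]='a': π[13]=4 (border 'bbba')
j=14 s[j]='a': k: 4→0; π[14]=0 (border '')
j=15 s[j]='a': π[15]=0 (border '')
j=16 s[j]='b': π[16]=1 (border 'b')
j=17 s[j]='b': π[17]=2 (border 'bb')
j=18 s[j]='a': k: 2→1→0; π[18]=0 (border '')
j=19 s[j]='a': π[19]=0 (border '')
j=20 s[j]='b': π[20]=1 (border 'b')
j=21 s[j]='b': π[21]=2 (border 'bb')
j=22 s[j]='b': π[22]=3 (border 'bbb')
j=23 s[j]='b': k: 3→2; π[23]=3 (border 'bbb')
j=24 s[j]='b': k: 3→2; π[24]=3 (border 'bbb')
j=25 s[j]='a': π[25]=4 (border 'bbba')
j=26 s[j]='b': π[26]=5 (border 'bbbab')
j=27 s[j]='a': k: 5→1→0; π[27]=0 (border '')
j=28 s[j]='b': π[28]=1 (border 'b')
j=29 s[j]='a': k: 1→0; π[29]=0 (border '')
j=30 s[j]='b': π[30]=1 (border 'b')
j=31 s[j]='a': k: 1→0; π[31]=0 (border '')
j=32 s[j]='a': π[32]=0 (border '')
j=33 s[j]='a': π[33]=0 (border '')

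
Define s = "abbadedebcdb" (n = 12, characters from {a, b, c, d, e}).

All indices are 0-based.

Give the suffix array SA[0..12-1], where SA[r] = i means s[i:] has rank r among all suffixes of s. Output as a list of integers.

rank→(start, suffix):
  0 → (0, 'abbadedebcdb')
  1 → (3, 'adedebcdb')
  2 → (11, 'b')
  3 → (2, 'badedebcdb')
  4 → (1, 'bbadedebcdb')
  5 → (8, 'bcdb')
  6 → (9, 'cdb')
  7 → (10, 'db')
  8 → (6, 'debcdb')
  9 → (4, 'dedebcdb')
  10 → (7, 'ebcdb')
  11 → (5, 'edebcdb')

[0, 3, 11, 2, 1, 8, 9, 10, 6, 4, 7, 5]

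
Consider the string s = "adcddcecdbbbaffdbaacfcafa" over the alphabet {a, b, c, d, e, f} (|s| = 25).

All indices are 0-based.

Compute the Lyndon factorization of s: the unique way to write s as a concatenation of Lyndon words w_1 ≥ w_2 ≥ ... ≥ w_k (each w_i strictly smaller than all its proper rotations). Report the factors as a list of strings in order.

emit factor 1: 'adcddcecdbbbaffdb' (i=0, period=17)
emit factor 2: 'aacfcaf' (i=17, period=7)
emit factor 3: 'a' (i=24, period=1)

["adcddcecdbbbaffdb", "aacfcaf", "a"]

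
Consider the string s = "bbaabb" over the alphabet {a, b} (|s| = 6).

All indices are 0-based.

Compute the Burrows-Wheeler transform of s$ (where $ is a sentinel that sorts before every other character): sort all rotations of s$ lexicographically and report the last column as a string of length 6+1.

rank  rotation last
    0  $bbaabb  b
    1  aabb$bb  b
    2  abb$bba  a
    3  b$bbaab  b
    4  baabb$b  b
    5  bb$bbaa  a
    6  bbaabb$  $

bbabba$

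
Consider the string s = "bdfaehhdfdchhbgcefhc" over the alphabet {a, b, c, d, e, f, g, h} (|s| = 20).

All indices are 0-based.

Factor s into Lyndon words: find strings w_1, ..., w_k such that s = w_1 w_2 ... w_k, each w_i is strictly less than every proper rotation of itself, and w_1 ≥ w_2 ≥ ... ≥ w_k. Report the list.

emit factor 1: 'bdf' (i=0, period=3)
emit factor 2: 'aehhdfdchhbgcefhc' (i=3, period=17)

["bdf", "aehhdfdchhbgcefhc"]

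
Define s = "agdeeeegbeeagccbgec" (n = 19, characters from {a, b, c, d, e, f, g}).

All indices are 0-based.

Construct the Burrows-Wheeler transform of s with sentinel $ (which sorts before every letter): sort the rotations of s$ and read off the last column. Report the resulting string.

rank  rotation              last
    0  $agdeeeegbeeagccbgec  c
    1  agccbgec$agdeeeegbee  e
    2  agdeeeegbeeagccbgec$  $
    3  beeagccbgec$agdeeeeg  g
    4  bgec$agdeeeegbeeagcc  c
    5  c$agdeeeegbeeagccbge  e
    6  cbgec$agdeeeegbeeagc  c
    7  ccbgec$agdeeeegbeeag  g
    8  deeeegbeeagccbgec$ag  g
    9  eagccbgec$agdeeeegbe  e
   10  ec$agdeeeegbeeagccbg  g
   11  eeagccbgec$agdeeeegb  b
   12  eeeegbeeagccbgec$agd  d
   13  eeegbeeagccbgec$agde  e
   14  eegbeeagccbgec$agdee  e
   15  egbeeagccbgec$agdeee  e
   16  gbeeagccbgec$agdeeee  e
   17  gccbgec$agdeeeegbeea  a
   18  gdeeeegbeeagccbgec$a  a
   19  gec$agdeeeegbeeagccb  b

ce$gcecggegbdeeeeaab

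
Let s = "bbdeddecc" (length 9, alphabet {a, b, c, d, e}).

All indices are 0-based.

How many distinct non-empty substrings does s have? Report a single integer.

39

rank | idx | suffix
   0 |   0 | bbdeddecc
   1 |   1 | bdeddecc
   2 |   8 | c
   3 |   7 | cc
   4 |   4 | ddecc
   5 |   5 | decc
   6 |   2 | deddecc
   7 |   6 | ecc
   8 |   3 | eddecc

SA = [0, 1, 8, 7, 4, 5, 2, 6, 3]
i: (SA[i-1],SA[i]) lcp shared
  1: (0,1) 1 'b'
  2: (1,8) 0 ''
  3: (8,7) 1 'c'
  4: (7,4) 0 ''
  5: (4,5) 1 'd'
  6: (5,2) 2 'de'
  7: (2,6) 0 ''
  8: (6,3) 1 'e'

n(n+1)/2 = 9·10/2 = 45
Σ LCP = 0 + 1 + 0 + 1 + 0 + 1 + 2 + 0 + 1 = 6
distinct = 45 − 6 = 39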